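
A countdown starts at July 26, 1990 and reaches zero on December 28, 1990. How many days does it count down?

Jul 26, 1990 → Aug 26, 1990: 31 days (July has 31).
Aug 26, 1990 → Sep 26, 1990: 31 days (August has 31).
Sep 26, 1990 → Oct 26, 1990: 30 days (September has 30).
Oct 26, 1990 → Nov 26, 1990: 31 days (October has 31).
Nov 26, 1990 → Dec 26, 1990: 30 days (November has 30).
Dec 26, 1990 → Dec 28, 1990: 2 days.
Total: 155 days.

155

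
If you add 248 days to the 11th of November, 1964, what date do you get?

Nov has 30 days: +20 → Dec 1, 1964 (228 left).
Dec has 31 days: +31 → Jan 1, 1965 (197 left).
Jan has 31 days: +31 → Feb 1, 1965 (166 left).
Feb has 28 days: +28 → Mar 1, 1965 (138 left).
Mar has 31 days: +31 → Apr 1, 1965 (107 left).
Apr has 30 days: +30 → May 1, 1965 (77 left).
May has 31 days: +31 → Jun 1, 1965 (46 left).
Jun has 30 days: +30 → Jul 1, 1965 (16 left).
+16 → Jul 17, 1965.

July 17, 1965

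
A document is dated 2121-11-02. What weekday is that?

Sunday

January 1, 2121 is a Wednesday.
Jan 1, 2121 → Feb 1, 2121: 31 days (January has 31).
Feb 1, 2121 → Mar 1, 2121: 28 days (February has 28).
Mar 1, 2121 → Apr 1, 2121: 31 days (March has 31).
Apr 1, 2121 → May 1, 2121: 30 days (April has 30).
May 1, 2121 → Jun 1, 2121: 31 days (May has 31).
Jun 1, 2121 → Jul 1, 2121: 30 days (June has 30).
Jul 1, 2121 → Aug 1, 2121: 31 days (July has 31).
Aug 1, 2121 → Sep 1, 2121: 31 days (August has 31).
Sep 1, 2121 → Oct 1, 2121: 30 days (September has 30).
Oct 1, 2121 → Nov 1, 2121: 31 days (October has 31).
Nov 1, 2121 → Nov 2, 2121: 1 days.
Total: 305 days.
305 mod 7 = 4, so Wednesday + 4 = Sunday.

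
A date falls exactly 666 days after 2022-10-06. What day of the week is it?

First find the weekday of Oct 6, 2022. Doomsday rule: the anchor day for the 2000s is Tuesday. For year 22: 22÷12 = 1 r 10, and 10÷4 = 2, so 1+10+2 = 13.
Tuesday + 13 ≡ Monday — that's 2022's doomsday.
In October the doomsday date is Oct 10.
Oct 6 is 4 days before Oct 10; 4 mod 7 = 4, so Monday − 4 = Thursday.
666 mod 7 = 1, so 666 days after a Thursday is Thursday + 1 = Friday.

Friday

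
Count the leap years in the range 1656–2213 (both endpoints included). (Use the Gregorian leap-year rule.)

Multiples of 4 in [1656,2213]: 140.
Of those, multiples of 100: 6 (not leap unless ÷400).
Multiples of 400: 1.
Leap years = 140 − 6 + 1 = 135.

135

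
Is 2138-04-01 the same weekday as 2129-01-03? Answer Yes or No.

No

From Jan 3, 2129 to Apr 1, 2138 is 3375 days.
3375 mod 7 = 1, so they are different weekdays.
(Jan 3, 2129 is a Monday; Apr 1, 2138 is a Tuesday.)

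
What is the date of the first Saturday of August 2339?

August 5, 2339

August 1, 2339 is a Tuesday.
The first Saturday is therefore August 5 (4 days later).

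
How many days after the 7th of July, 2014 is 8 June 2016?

702

Jul 7, 2014 → Jul 7, 2015: 365 days.
Jul 7, 2015 → Aug 7, 2015: 31 days (July has 31).
Aug 7, 2015 → Sep 7, 2015: 31 days (August has 31).
Sep 7, 2015 → Oct 7, 2015: 30 days (September has 30).
Oct 7, 2015 → Nov 7, 2015: 31 days (October has 31).
Nov 7, 2015 → Dec 7, 2015: 30 days (November has 30).
Dec 7, 2015 → Jan 7, 2016: 31 days (December has 31).
Jan 7, 2016 → Feb 7, 2016: 31 days (January has 31).
Feb 7, 2016 → Mar 7, 2016: 29 days (February has 29).
Mar 7, 2016 → Apr 7, 2016: 31 days (March has 31).
Apr 7, 2016 → May 7, 2016: 30 days (April has 30).
May 7, 2016 → Jun 7, 2016: 31 days (May has 31).
Jun 7, 2016 → Jun 8, 2016: 1 days.
Total: 702 days.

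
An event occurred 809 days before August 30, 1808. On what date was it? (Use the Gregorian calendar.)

June 13, 1806

−366 (one year; includes Feb 29, 1808) → Aug 30, 1807 (443 left).
−365 (one year) → Aug 30, 1806 (78 left).
−30 → Jul 31, 1806 (end of Jul, 31 days; 48 left).
−31 → Jun 30, 1806 (end of Jun, 30 days; 17 left).
−17 → Jun 13, 1806.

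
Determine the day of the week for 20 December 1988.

Tuesday

Doomsday rule: the anchor day for the 1900s is Wednesday. For year 88: 88÷12 = 7 r 4, and 4÷4 = 1, so 7+4+1 = 12.
Wednesday + 12 ≡ Monday — that's 1988's doomsday.
In December the doomsday date is Dec 12.
Dec 20 is 8 days after Dec 12; 8 mod 7 = 1, so Monday + 1 = Tuesday.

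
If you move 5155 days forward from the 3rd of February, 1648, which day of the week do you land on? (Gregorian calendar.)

Feb 3, 1648 is a Monday.
5155 mod 7 = 3, so 5155 days after a Monday is Monday + 3 = Thursday.

Thursday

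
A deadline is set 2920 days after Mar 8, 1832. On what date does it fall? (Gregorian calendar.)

+365 (one year) → Mar 8, 1833 (2555 left).
+365 (one year) → Mar 8, 1834 (2190 left).
+365 (one year) → Mar 8, 1835 (1825 left).
+366 (one year; includes Feb 29, 1836) → Mar 8, 1836 (1459 left).
+365 (one year) → Mar 8, 1837 (1094 left).
+365 (one year) → Mar 8, 1838 (729 left).
+365 (one year) → Mar 8, 1839 (364 left).
Mar has 31 days: +24 → Apr 1, 1839 (340 left).
Apr has 30 days: +30 → May 1, 1839 (310 left).
May has 31 days: +31 → Jun 1, 1839 (279 left).
Jun has 30 days: +30 → Jul 1, 1839 (249 left).
Jul has 31 days: +31 → Aug 1, 1839 (218 left).
Aug has 31 days: +31 → Sep 1, 1839 (187 left).
Sep has 30 days: +30 → Oct 1, 1839 (157 left).
Oct has 31 days: +31 → Nov 1, 1839 (126 left).
Nov has 30 days: +30 → Dec 1, 1839 (96 left).
Dec has 31 days: +31 → Jan 1, 1840 (65 left).
Jan has 31 days: +31 → Feb 1, 1840 (34 left).
Feb has 29 days: +29 → Mar 1, 1840 (5 left).
+5 → Mar 6, 1840.

March 6, 1840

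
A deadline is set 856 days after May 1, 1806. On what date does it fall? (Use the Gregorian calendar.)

September 3, 1808

+365 (one year) → May 1, 1807 (491 left).
+366 (one year; includes Feb 29, 1808) → May 1, 1808 (125 left).
May has 31 days: +31 → Jun 1, 1808 (94 left).
Jun has 30 days: +30 → Jul 1, 1808 (64 left).
Jul has 31 days: +31 → Aug 1, 1808 (33 left).
Aug has 31 days: +31 → Sep 1, 1808 (2 left).
+2 → Sep 3, 1808.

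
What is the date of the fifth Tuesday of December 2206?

December 30, 2206

December 1, 2206 is a Monday.
The first Tuesday is therefore December 2 (1 days later).
The fifth Tuesday is 2 + 4×7 = December 30.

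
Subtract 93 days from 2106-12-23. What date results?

−23 → Nov 30, 2106 (end of Nov, 30 days; 70 left).
−30 → Oct 31, 2106 (end of Oct, 31 days; 40 left).
−31 → Sep 30, 2106 (end of Sep, 30 days; 9 left).
−9 → Sep 21, 2106.

September 21, 2106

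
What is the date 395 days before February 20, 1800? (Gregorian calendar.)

−20 → Jan 31, 1800 (end of Jan, 31 days; 375 left).
−31 → Dec 31, 1799 (end of Dec, 31 days; 344 left).
−31 → Nov 30, 1799 (end of Nov, 30 days; 313 left).
−30 → Oct 31, 1799 (end of Oct, 31 days; 283 left).
−31 → Sep 30, 1799 (end of Sep, 30 days; 252 left).
−30 → Aug 31, 1799 (end of Aug, 31 days; 222 left).
−31 → Jul 31, 1799 (end of Jul, 31 days; 191 left).
−31 → Jun 30, 1799 (end of Jun, 30 days; 160 left).
−30 → May 31, 1799 (end of May, 31 days; 130 left).
−31 → Apr 30, 1799 (end of Apr, 30 days; 99 left).
−30 → Mar 31, 1799 (end of Mar, 31 days; 69 left).
−31 → Feb 28, 1799 (end of Feb, 28 days; 38 left).
−28 → Jan 31, 1799 (end of Jan, 31 days; 10 left).
−10 → Jan 21, 1799.

January 21, 1799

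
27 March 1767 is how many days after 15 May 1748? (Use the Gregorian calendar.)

6890

May 15, 1748 → May 15, 1749: 365 days.
May 15, 1749 → May 15, 1750: 365 days.
May 15, 1750 → May 15, 1751: 365 days.
May 15, 1751 → May 15, 1752: 366 days (Feb 29, 1752 is in that span).
May 15, 1752 → May 15, 1753: 365 days.
May 15, 1753 → May 15, 1754: 365 days.
May 15, 1754 → May 15, 1755: 365 days.
May 15, 1755 → May 15, 1756: 366 days (Feb 29, 1756 is in that span).
May 15, 1756 → May 15, 1757: 365 days.
May 15, 1757 → May 15, 1758: 365 days.
May 15, 1758 → May 15, 1759: 365 days.
May 15, 1759 → May 15, 1760: 366 days (Feb 29, 1760 is in that span).
May 15, 1760 → May 15, 1761: 365 days.
May 15, 1761 → May 15, 1762: 365 days.
May 15, 1762 → May 15, 1763: 365 days.
May 15, 1763 → May 15, 1764: 366 days (Feb 29, 1764 is in that span).
May 15, 1764 → May 15, 1765: 365 days.
May 15, 1765 → May 15, 1766: 365 days.
May 15, 1766 → Jun 15, 1766: 31 days (May has 31).
Jun 15, 1766 → Jul 15, 1766: 30 days (June has 30).
Jul 15, 1766 → Aug 15, 1766: 31 days (July has 31).
Aug 15, 1766 → Sep 15, 1766: 31 days (August has 31).
Sep 15, 1766 → Oct 15, 1766: 30 days (September has 30).
Oct 15, 1766 → Nov 15, 1766: 31 days (October has 31).
Nov 15, 1766 → Dec 15, 1766: 30 days (November has 30).
Dec 15, 1766 → Jan 15, 1767: 31 days (December has 31).
Jan 15, 1767 → Feb 15, 1767: 31 days (January has 31).
Feb 15, 1767 → Mar 15, 1767: 28 days (February has 28).
Mar 15, 1767 → Mar 27, 1767: 12 days.
Total: 6890 days.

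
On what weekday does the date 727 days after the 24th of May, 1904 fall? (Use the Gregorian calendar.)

May 24, 1904 is a Tuesday.
727 mod 7 = 6, so 727 days after a Tuesday is Tuesday + 6 = Monday.

Monday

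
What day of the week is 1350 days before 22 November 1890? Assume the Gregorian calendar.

Sunday

Nov 22, 1890 is a Saturday.
1350 mod 7 = 6, so 1350 days before a Saturday is Saturday − 6 = Sunday.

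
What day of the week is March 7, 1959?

Doomsday rule: the anchor day for the 1900s is Wednesday. For year 59: 59÷12 = 4 r 11, and 11÷4 = 2, so 4+11+2 = 17.
Wednesday + 17 ≡ Saturday — that's 1959's doomsday.
In March the doomsday date is Mar 14.
Mar 7 is 7 days before Mar 14; 7 mod 7 = 0, so Saturday − 0 = Saturday.

Saturday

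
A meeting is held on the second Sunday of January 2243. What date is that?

January 8, 2243

January 1, 2243 is a Sunday.
The first Sunday is therefore January 1 (same day).
The second Sunday is 1 + 1×7 = January 8.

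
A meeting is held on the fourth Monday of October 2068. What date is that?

October 1, 2068 is a Monday.
The first Monday is therefore October 1 (same day).
The fourth Monday is 1 + 3×7 = October 22.

October 22, 2068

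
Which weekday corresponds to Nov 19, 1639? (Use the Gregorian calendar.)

Doomsday rule: the anchor day for the 1600s is Tuesday. For year 39: 39÷12 = 3 r 3, and 3÷4 = 0, so 3+3+0 = 6.
Tuesday + 6 ≡ Monday — that's 1639's doomsday.
In November the doomsday date is Nov 7.
Nov 19 is 12 days after Nov 7; 12 mod 7 = 5, so Monday + 5 = Saturday.

Saturday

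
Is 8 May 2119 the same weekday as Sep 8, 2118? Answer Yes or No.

From Sep 8, 2118 to May 8, 2119 is 242 days.
242 mod 7 = 4, so they are different weekdays.
(Sep 8, 2118 is a Thursday; May 8, 2119 is a Monday.)

No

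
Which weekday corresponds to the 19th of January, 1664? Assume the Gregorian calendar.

Doomsday rule: the anchor day for the 1600s is Tuesday. For year 64: 64÷12 = 5 r 4, and 4÷4 = 1, so 5+4+1 = 10.
Tuesday + 10 ≡ Friday — that's 1664's doomsday.
In January the doomsday date is Jan 4 (1664 is a leap year (divisible by 4)).
Jan 19 is 15 days after Jan 4; 15 mod 7 = 1, so Friday + 1 = Saturday.

Saturday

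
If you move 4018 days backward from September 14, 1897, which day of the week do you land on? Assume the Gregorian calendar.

Tuesday

Sep 14, 1897 is a Tuesday.
4018 mod 7 = 0, so 4018 days before a Tuesday is Tuesday − 0 = Tuesday.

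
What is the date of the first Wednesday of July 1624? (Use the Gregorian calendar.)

July 1, 1624 is a Monday.
The first Wednesday is therefore July 3 (2 days later).

July 3, 1624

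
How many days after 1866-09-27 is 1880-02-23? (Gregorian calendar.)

Sep 27, 1866 → Sep 27, 1867: 365 days.
Sep 27, 1867 → Sep 27, 1868: 366 days (Feb 29, 1868 is in that span).
Sep 27, 1868 → Sep 27, 1869: 365 days.
Sep 27, 1869 → Sep 27, 1870: 365 days.
Sep 27, 1870 → Sep 27, 1871: 365 days.
Sep 27, 1871 → Sep 27, 1872: 366 days (Feb 29, 1872 is in that span).
Sep 27, 1872 → Sep 27, 1873: 365 days.
Sep 27, 1873 → Sep 27, 1874: 365 days.
Sep 27, 1874 → Sep 27, 1875: 365 days.
Sep 27, 1875 → Sep 27, 1876: 366 days (Feb 29, 1876 is in that span).
Sep 27, 1876 → Sep 27, 1877: 365 days.
Sep 27, 1877 → Sep 27, 1878: 365 days.
Sep 27, 1878 → Sep 27, 1879: 365 days.
Sep 27, 1879 → Oct 27, 1879: 30 days (September has 30).
Oct 27, 1879 → Nov 27, 1879: 31 days (October has 31).
Nov 27, 1879 → Dec 27, 1879: 30 days (November has 30).
Dec 27, 1879 → Jan 27, 1880: 31 days (December has 31).
Jan 27, 1880 → Feb 23, 1880: 27 days.
Total: 4897 days.

4897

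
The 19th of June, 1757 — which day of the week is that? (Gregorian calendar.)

Sunday

Doomsday rule: the anchor day for the 1700s is Sunday. For year 57: 57÷12 = 4 r 9, and 9÷4 = 2, so 4+9+2 = 15.
Sunday + 15 ≡ Monday — that's 1757's doomsday.
In June the doomsday date is Jun 6.
Jun 19 is 13 days after Jun 6; 13 mod 7 = 6, so Monday + 6 = Sunday.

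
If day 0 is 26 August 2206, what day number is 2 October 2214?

2959

Aug 26, 2206 → Aug 26, 2207: 365 days.
Aug 26, 2207 → Aug 26, 2208: 366 days (Feb 29, 2208 is in that span).
Aug 26, 2208 → Aug 26, 2209: 365 days.
Aug 26, 2209 → Aug 26, 2210: 365 days.
Aug 26, 2210 → Aug 26, 2211: 365 days.
Aug 26, 2211 → Aug 26, 2212: 366 days (Feb 29, 2212 is in that span).
Aug 26, 2212 → Aug 26, 2213: 365 days.
Aug 26, 2213 → Aug 26, 2214: 365 days.
Aug 26, 2214 → Sep 26, 2214: 31 days (August has 31).
Sep 26, 2214 → Oct 2, 2214: 6 days.
Total: 2959 days.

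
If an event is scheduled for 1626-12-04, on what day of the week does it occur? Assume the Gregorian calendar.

Doomsday rule: the anchor day for the 1600s is Tuesday. For year 26: 26÷12 = 2 r 2, and 2÷4 = 0, so 2+2+0 = 4.
Tuesday + 4 ≡ Saturday — that's 1626's doomsday.
In December the doomsday date is Dec 12.
Dec 4 is 8 days before Dec 12; 8 mod 7 = 1, so Saturday − 1 = Friday.

Friday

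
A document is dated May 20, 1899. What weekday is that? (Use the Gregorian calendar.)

Saturday

Doomsday rule: the anchor day for the 1800s is Friday. For year 99: 99÷12 = 8 r 3, and 3÷4 = 0, so 8+3+0 = 11.
Friday + 11 ≡ Tuesday — that's 1899's doomsday.
In May the doomsday date is May 9.
May 20 is 11 days after May 9; 11 mod 7 = 4, so Tuesday + 4 = Saturday.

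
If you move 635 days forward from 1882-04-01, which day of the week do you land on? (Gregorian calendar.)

First find the weekday of Apr 1, 1882. Doomsday rule: the anchor day for the 1800s is Friday. For year 82: 82÷12 = 6 r 10, and 10÷4 = 2, so 6+10+2 = 18.
Friday + 18 ≡ Tuesday — that's 1882's doomsday.
In April the doomsday date is Apr 4.
Apr 1 is 3 days before Apr 4; 3 mod 7 = 3, so Tuesday − 3 = Saturday.
635 mod 7 = 5, so 635 days after a Saturday is Saturday + 5 = Thursday.

Thursday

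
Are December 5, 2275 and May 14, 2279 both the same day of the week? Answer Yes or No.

No

From Dec 5, 2275 to May 14, 2279 is 1256 days.
1256 mod 7 = 3, so they are different weekdays.
(Dec 5, 2275 is a Sunday; May 14, 2279 is a Wednesday.)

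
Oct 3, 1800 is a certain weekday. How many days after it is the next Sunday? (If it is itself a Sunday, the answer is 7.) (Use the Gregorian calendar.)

Oct 3, 1800 is a Friday.
From Friday to the next Sunday is 2 days.

2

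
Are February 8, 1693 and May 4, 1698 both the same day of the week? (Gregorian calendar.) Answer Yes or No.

From Feb 8, 1693 to May 4, 1698 is 1911 days.
1911 mod 7 = 0, so they are the same weekday.
(Feb 8, 1693 is a Sunday; May 4, 1698 is a Sunday.)

Yes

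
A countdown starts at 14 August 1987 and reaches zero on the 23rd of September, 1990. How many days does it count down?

1136

Aug 14, 1987 → Aug 14, 1988: 366 days (Feb 29, 1988 is in that span).
Aug 14, 1988 → Aug 14, 1989: 365 days.
Aug 14, 1989 → Aug 14, 1990: 365 days.
Aug 14, 1990 → Sep 14, 1990: 31 days (August has 31).
Sep 14, 1990 → Sep 23, 1990: 9 days.
Total: 1136 days.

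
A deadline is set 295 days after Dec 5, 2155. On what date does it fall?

Dec has 31 days: +27 → Jan 1, 2156 (268 left).
Jan has 31 days: +31 → Feb 1, 2156 (237 left).
Feb has 29 days: +29 → Mar 1, 2156 (208 left).
Mar has 31 days: +31 → Apr 1, 2156 (177 left).
Apr has 30 days: +30 → May 1, 2156 (147 left).
May has 31 days: +31 → Jun 1, 2156 (116 left).
Jun has 30 days: +30 → Jul 1, 2156 (86 left).
Jul has 31 days: +31 → Aug 1, 2156 (55 left).
Aug has 31 days: +31 → Sep 1, 2156 (24 left).
+24 → Sep 25, 2156.

September 25, 2156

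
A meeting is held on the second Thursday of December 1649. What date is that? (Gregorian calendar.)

December 1, 1649 is a Wednesday.
The first Thursday is therefore December 2 (1 days later).
The second Thursday is 2 + 1×7 = December 9.

December 9, 1649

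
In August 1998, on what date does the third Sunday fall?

August 1, 1998 is a Saturday.
The first Sunday is therefore August 2 (1 days later).
The third Sunday is 2 + 2×7 = August 16.

August 16, 1998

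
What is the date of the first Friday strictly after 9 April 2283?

April 13, 2283

Apr 9, 2283 is a Monday.
From Monday to the next Friday is 4 days.
Apr 9, 2283 + 4 = Apr 13, 2283.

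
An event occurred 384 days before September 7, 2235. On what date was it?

−7 → Aug 31, 2235 (end of Aug, 31 days; 377 left).
−31 → Jul 31, 2235 (end of Jul, 31 days; 346 left).
−31 → Jun 30, 2235 (end of Jun, 30 days; 315 left).
−30 → May 31, 2235 (end of May, 31 days; 285 left).
−31 → Apr 30, 2235 (end of Apr, 30 days; 254 left).
−30 → Mar 31, 2235 (end of Mar, 31 days; 224 left).
−31 → Feb 28, 2235 (end of Feb, 28 days; 193 left).
−28 → Jan 31, 2235 (end of Jan, 31 days; 165 left).
−31 → Dec 31, 2234 (end of Dec, 31 days; 134 left).
−31 → Nov 30, 2234 (end of Nov, 30 days; 103 left).
−30 → Oct 31, 2234 (end of Oct, 31 days; 73 left).
−31 → Sep 30, 2234 (end of Sep, 30 days; 42 left).
−30 → Aug 31, 2234 (end of Aug, 31 days; 12 left).
−12 → Aug 19, 2234.

August 19, 2234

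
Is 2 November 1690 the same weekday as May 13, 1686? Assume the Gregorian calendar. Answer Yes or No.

From May 13, 1686 to Nov 2, 1690 is 1634 days.
1634 mod 7 = 3, so they are different weekdays.
(May 13, 1686 is a Monday; Nov 2, 1690 is a Thursday.)

No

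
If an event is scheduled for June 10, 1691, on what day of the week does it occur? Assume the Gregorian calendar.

Sunday

Doomsday rule: the anchor day for the 1600s is Tuesday. For year 91: 91÷12 = 7 r 7, and 7÷4 = 1, so 7+7+1 = 15.
Tuesday + 15 ≡ Wednesday — that's 1691's doomsday.
In June the doomsday date is Jun 6.
Jun 10 is 4 days after Jun 6; 4 mod 7 = 4, so Wednesday + 4 = Sunday.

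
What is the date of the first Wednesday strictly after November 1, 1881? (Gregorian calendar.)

November 2, 1881

Nov 1, 1881 is a Tuesday.
From Tuesday to the next Wednesday is 1 day.
Nov 1, 1881 + 1 = Nov 2, 1881.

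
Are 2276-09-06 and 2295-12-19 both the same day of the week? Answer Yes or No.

No

From Sep 6, 2276 to Dec 19, 2295 is 7043 days.
7043 mod 7 = 1, so they are different weekdays.
(Sep 6, 2276 is a Wednesday; Dec 19, 2295 is a Thursday.)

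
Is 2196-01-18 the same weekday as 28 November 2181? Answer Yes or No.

From Nov 28, 2181 to Jan 18, 2196 is 5164 days.
5164 mod 7 = 5, so they are different weekdays.
(Nov 28, 2181 is a Wednesday; Jan 18, 2196 is a Monday.)

No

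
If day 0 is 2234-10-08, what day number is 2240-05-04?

Oct 8, 2234 → Oct 8, 2235: 365 days.
Oct 8, 2235 → Oct 8, 2236: 366 days (Feb 29, 2236 is in that span).
Oct 8, 2236 → Oct 8, 2237: 365 days.
Oct 8, 2237 → Oct 8, 2238: 365 days.
Oct 8, 2238 → Oct 8, 2239: 365 days.
Oct 8, 2239 → Nov 8, 2239: 31 days (October has 31).
Nov 8, 2239 → Dec 8, 2239: 30 days (November has 30).
Dec 8, 2239 → Jan 8, 2240: 31 days (December has 31).
Jan 8, 2240 → Feb 8, 2240: 31 days (January has 31).
Feb 8, 2240 → Mar 8, 2240: 29 days (February has 29).
Mar 8, 2240 → Apr 8, 2240: 31 days (March has 31).
Apr 8, 2240 → May 4, 2240: 26 days.
Total: 2035 days.

2035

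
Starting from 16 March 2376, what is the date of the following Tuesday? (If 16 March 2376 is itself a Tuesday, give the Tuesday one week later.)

Mar 16, 2376 is a Tuesday.
From Tuesday to the next Tuesday is 7 days.
Mar 16, 2376 + 7 = Mar 23, 2376.

March 23, 2376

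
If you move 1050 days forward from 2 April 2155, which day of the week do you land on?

Wednesday

First find the weekday of Apr 2, 2155. Doomsday rule: the anchor day for the 2100s is Sunday. For year 55: 55÷12 = 4 r 7, and 7÷4 = 1, so 4+7+1 = 12.
Sunday + 12 ≡ Friday — that's 2155's doomsday.
In April the doomsday date is Apr 4.
Apr 2 is 2 days before Apr 4; 2 mod 7 = 2, so Friday − 2 = Wednesday.
1050 mod 7 = 0, so 1050 days after a Wednesday is Wednesday + 0 = Wednesday.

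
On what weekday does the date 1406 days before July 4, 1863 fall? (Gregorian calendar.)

Jul 4, 1863 is a Saturday.
1406 mod 7 = 6, so 1406 days before a Saturday is Saturday − 6 = Sunday.

Sunday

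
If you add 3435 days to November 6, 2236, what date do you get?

April 3, 2246

+365 (one year) → Nov 6, 2237 (3070 left).
+365 (one year) → Nov 6, 2238 (2705 left).
+365 (one year) → Nov 6, 2239 (2340 left).
+366 (one year; includes Feb 29, 2240) → Nov 6, 2240 (1974 left).
+365 (one year) → Nov 6, 2241 (1609 left).
+365 (one year) → Nov 6, 2242 (1244 left).
+365 (one year) → Nov 6, 2243 (879 left).
+366 (one year; includes Feb 29, 2244) → Nov 6, 2244 (513 left).
+365 (one year) → Nov 6, 2245 (148 left).
Nov has 30 days: +25 → Dec 1, 2245 (123 left).
Dec has 31 days: +31 → Jan 1, 2246 (92 left).
Jan has 31 days: +31 → Feb 1, 2246 (61 left).
Feb has 28 days: +28 → Mar 1, 2246 (33 left).
Mar has 31 days: +31 → Apr 1, 2246 (2 left).
+2 → Apr 3, 2246.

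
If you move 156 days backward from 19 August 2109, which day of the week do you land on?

First find the weekday of Aug 19, 2109. Doomsday rule: the anchor day for the 2100s is Sunday. For year 09: 9÷12 = 0 r 9, and 9÷4 = 2, so 0+9+2 = 11.
Sunday + 11 ≡ Thursday — that's 2109's doomsday.
In August the doomsday date is Aug 8.
Aug 19 is 11 days after Aug 8; 11 mod 7 = 4, so Thursday + 4 = Monday.
156 mod 7 = 2, so 156 days before a Monday is Monday − 2 = Saturday.

Saturday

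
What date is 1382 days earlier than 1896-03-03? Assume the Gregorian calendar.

May 21, 1892

−366 (one year; includes Feb 29, 1896) → Mar 3, 1895 (1016 left).
−365 (one year) → Mar 3, 1894 (651 left).
−365 (one year) → Mar 3, 1893 (286 left).
−3 → Feb 28, 1893 (end of Feb, 28 days; 283 left).
−28 → Jan 31, 1893 (end of Jan, 31 days; 255 left).
−31 → Dec 31, 1892 (end of Dec, 31 days; 224 left).
−31 → Nov 30, 1892 (end of Nov, 30 days; 193 left).
−30 → Oct 31, 1892 (end of Oct, 31 days; 163 left).
−31 → Sep 30, 1892 (end of Sep, 30 days; 132 left).
−30 → Aug 31, 1892 (end of Aug, 31 days; 102 left).
−31 → Jul 31, 1892 (end of Jul, 31 days; 71 left).
−31 → Jun 30, 1892 (end of Jun, 30 days; 40 left).
−30 → May 31, 1892 (end of May, 31 days; 10 left).
−10 → May 21, 1892.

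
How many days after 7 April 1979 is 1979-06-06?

60

Apr 7, 1979 → May 7, 1979: 30 days (April has 30).
May 7, 1979 → Jun 6, 1979: 30 days.
Total: 60 days.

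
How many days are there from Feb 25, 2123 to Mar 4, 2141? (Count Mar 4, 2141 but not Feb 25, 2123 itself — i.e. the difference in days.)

Feb 25, 2123 → Feb 25, 2124: 365 days.
Feb 25, 2124 → Feb 25, 2125: 366 days (Feb 29, 2124 is in that span).
Feb 25, 2125 → Feb 25, 2126: 365 days.
Feb 25, 2126 → Feb 25, 2127: 365 days.
Feb 25, 2127 → Feb 25, 2128: 365 days.
Feb 25, 2128 → Feb 25, 2129: 366 days (Feb 29, 2128 is in that span).
Feb 25, 2129 → Feb 25, 2130: 365 days.
Feb 25, 2130 → Feb 25, 2131: 365 days.
Feb 25, 2131 → Feb 25, 2132: 365 days.
Feb 25, 2132 → Feb 25, 2133: 366 days (Feb 29, 2132 is in that span).
Feb 25, 2133 → Feb 25, 2134: 365 days.
Feb 25, 2134 → Feb 25, 2135: 365 days.
Feb 25, 2135 → Feb 25, 2136: 365 days.
Feb 25, 2136 → Feb 25, 2137: 366 days (Feb 29, 2136 is in that span).
Feb 25, 2137 → Feb 25, 2138: 365 days.
Feb 25, 2138 → Feb 25, 2139: 365 days.
Feb 25, 2139 → Feb 25, 2140: 365 days.
Feb 25, 2140 → Mar 25, 2140: 29 days (February has 29).
Mar 25, 2140 → Apr 25, 2140: 31 days (March has 31).
Apr 25, 2140 → May 25, 2140: 30 days (April has 30).
May 25, 2140 → Jun 25, 2140: 31 days (May has 31).
Jun 25, 2140 → Jul 25, 2140: 30 days (June has 30).
Jul 25, 2140 → Aug 25, 2140: 31 days (July has 31).
Aug 25, 2140 → Sep 25, 2140: 31 days (August has 31).
Sep 25, 2140 → Oct 25, 2140: 30 days (September has 30).
Oct 25, 2140 → Nov 25, 2140: 31 days (October has 31).
Nov 25, 2140 → Dec 25, 2140: 30 days (November has 30).
Dec 25, 2140 → Jan 25, 2141: 31 days (December has 31).
Jan 25, 2141 → Feb 25, 2141: 31 days (January has 31).
Feb 25, 2141 → Mar 4, 2141: 7 days.
Total: 6582 days.

6582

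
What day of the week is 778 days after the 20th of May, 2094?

First find the weekday of May 20, 2094. Doomsday rule: the anchor day for the 2000s is Tuesday. For year 94: 94÷12 = 7 r 10, and 10÷4 = 2, so 7+10+2 = 19.
Tuesday + 19 ≡ Sunday — that's 2094's doomsday.
In May the doomsday date is May 9.
May 20 is 11 days after May 9; 11 mod 7 = 4, so Sunday + 4 = Thursday.
778 mod 7 = 1, so 778 days after a Thursday is Thursday + 1 = Friday.

Friday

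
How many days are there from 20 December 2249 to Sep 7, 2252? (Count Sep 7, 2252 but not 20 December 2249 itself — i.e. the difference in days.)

Dec 20, 2249 → Dec 20, 2250: 365 days.
Dec 20, 2250 → Dec 20, 2251: 365 days.
Dec 20, 2251 → Jan 20, 2252: 31 days (December has 31).
Jan 20, 2252 → Feb 20, 2252: 31 days (January has 31).
Feb 20, 2252 → Mar 20, 2252: 29 days (February has 29).
Mar 20, 2252 → Apr 20, 2252: 31 days (March has 31).
Apr 20, 2252 → May 20, 2252: 30 days (April has 30).
May 20, 2252 → Jun 20, 2252: 31 days (May has 31).
Jun 20, 2252 → Jul 20, 2252: 30 days (June has 30).
Jul 20, 2252 → Aug 20, 2252: 31 days (July has 31).
Aug 20, 2252 → Sep 7, 2252: 18 days.
Total: 992 days.

992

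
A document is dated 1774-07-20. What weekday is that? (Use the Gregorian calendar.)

Wednesday

Doomsday rule: the anchor day for the 1700s is Sunday. For year 74: 74÷12 = 6 r 2, and 2÷4 = 0, so 6+2+0 = 8.
Sunday + 8 ≡ Monday — that's 1774's doomsday.
In July the doomsday date is Jul 11.
Jul 20 is 9 days after Jul 11; 9 mod 7 = 2, so Monday + 2 = Wednesday.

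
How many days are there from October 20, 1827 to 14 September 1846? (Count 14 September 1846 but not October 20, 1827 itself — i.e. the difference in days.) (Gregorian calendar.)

6904

Oct 20, 1827 → Oct 20, 1828: 366 days (Feb 29, 1828 is in that span).
Oct 20, 1828 → Oct 20, 1829: 365 days.
Oct 20, 1829 → Oct 20, 1830: 365 days.
Oct 20, 1830 → Oct 20, 1831: 365 days.
Oct 20, 1831 → Oct 20, 1832: 366 days (Feb 29, 1832 is in that span).
Oct 20, 1832 → Oct 20, 1833: 365 days.
Oct 20, 1833 → Oct 20, 1834: 365 days.
Oct 20, 1834 → Oct 20, 1835: 365 days.
Oct 20, 1835 → Oct 20, 1836: 366 days (Feb 29, 1836 is in that span).
Oct 20, 1836 → Oct 20, 1837: 365 days.
Oct 20, 1837 → Oct 20, 1838: 365 days.
Oct 20, 1838 → Oct 20, 1839: 365 days.
Oct 20, 1839 → Oct 20, 1840: 366 days (Feb 29, 1840 is in that span).
Oct 20, 1840 → Oct 20, 1841: 365 days.
Oct 20, 1841 → Oct 20, 1842: 365 days.
Oct 20, 1842 → Oct 20, 1843: 365 days.
Oct 20, 1843 → Oct 20, 1844: 366 days (Feb 29, 1844 is in that span).
Oct 20, 1844 → Oct 20, 1845: 365 days.
Oct 20, 1845 → Nov 20, 1845: 31 days (October has 31).
Nov 20, 1845 → Dec 20, 1845: 30 days (November has 30).
Dec 20, 1845 → Jan 20, 1846: 31 days (December has 31).
Jan 20, 1846 → Feb 20, 1846: 31 days (January has 31).
Feb 20, 1846 → Mar 20, 1846: 28 days (February has 28).
Mar 20, 1846 → Apr 20, 1846: 31 days (March has 31).
Apr 20, 1846 → May 20, 1846: 30 days (April has 30).
May 20, 1846 → Jun 20, 1846: 31 days (May has 31).
Jun 20, 1846 → Jul 20, 1846: 30 days (June has 30).
Jul 20, 1846 → Aug 20, 1846: 31 days (July has 31).
Aug 20, 1846 → Sep 14, 1846: 25 days.
Total: 6904 days.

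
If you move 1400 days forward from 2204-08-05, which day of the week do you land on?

Sunday

Aug 5, 2204 is a Sunday.
1400 mod 7 = 0, so 1400 days after a Sunday is Sunday + 0 = Sunday.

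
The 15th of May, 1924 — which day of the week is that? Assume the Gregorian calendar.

January 1, 1924 is a Tuesday.
Jan 1, 1924 → Feb 1, 1924: 31 days (January has 31).
Feb 1, 1924 → Mar 1, 1924: 29 days (February has 29).
Mar 1, 1924 → Apr 1, 1924: 31 days (March has 31).
Apr 1, 1924 → May 1, 1924: 30 days (April has 30).
May 1, 1924 → May 15, 1924: 14 days.
Total: 135 days.
135 mod 7 = 2, so Tuesday + 2 = Thursday.

Thursday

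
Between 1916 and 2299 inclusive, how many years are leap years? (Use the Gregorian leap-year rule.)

94

Multiples of 4 in [1916,2299]: 96.
Of those, multiples of 100: 3 (not leap unless ÷400).
Multiples of 400: 1.
Leap years = 96 − 3 + 1 = 94.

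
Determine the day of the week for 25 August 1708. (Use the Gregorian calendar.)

Doomsday rule: the anchor day for the 1700s is Sunday. For year 08: 8÷12 = 0 r 8, and 8÷4 = 2, so 0+8+2 = 10.
Sunday + 10 ≡ Wednesday — that's 1708's doomsday.
In August the doomsday date is Aug 8.
Aug 25 is 17 days after Aug 8; 17 mod 7 = 3, so Wednesday + 3 = Saturday.

Saturday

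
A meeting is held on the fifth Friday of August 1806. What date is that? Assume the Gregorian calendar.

August 29, 1806

August 1, 1806 is a Friday.
The first Friday is therefore August 1 (same day).
The fifth Friday is 1 + 4×7 = August 29.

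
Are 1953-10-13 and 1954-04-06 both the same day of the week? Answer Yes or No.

Yes

From Oct 13, 1953 to Apr 6, 1954 is 175 days.
175 mod 7 = 0, so they are the same weekday.
(Oct 13, 1953 is a Tuesday; Apr 6, 1954 is a Tuesday.)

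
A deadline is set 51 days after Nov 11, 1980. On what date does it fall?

January 1, 1981

Nov has 30 days: +20 → Dec 1, 1980 (31 left).
Dec has 31 days: +31 → Jan 1, 1981 (0 left).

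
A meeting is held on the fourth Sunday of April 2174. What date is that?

April 1, 2174 is a Friday.
The first Sunday is therefore April 3 (2 days later).
The fourth Sunday is 3 + 3×7 = April 24.

April 24, 2174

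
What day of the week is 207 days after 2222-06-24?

First find the weekday of Jun 24, 2222. Doomsday rule: the anchor day for the 2200s is Friday. For year 22: 22÷12 = 1 r 10, and 10÷4 = 2, so 1+10+2 = 13.
Friday + 13 ≡ Thursday — that's 2222's doomsday.
In June the doomsday date is Jun 6.
Jun 24 is 18 days after Jun 6; 18 mod 7 = 4, so Thursday + 4 = Monday.
207 mod 7 = 4, so 207 days after a Monday is Monday + 4 = Friday.

Friday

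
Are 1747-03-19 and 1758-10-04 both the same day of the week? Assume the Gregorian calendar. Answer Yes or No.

No

From Mar 19, 1747 to Oct 4, 1758 is 4217 days.
4217 mod 7 = 3, so they are different weekdays.
(Mar 19, 1747 is a Sunday; Oct 4, 1758 is a Wednesday.)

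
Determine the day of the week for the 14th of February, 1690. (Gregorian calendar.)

Tuesday

Doomsday rule: the anchor day for the 1600s is Tuesday. For year 90: 90÷12 = 7 r 6, and 6÷4 = 1, so 7+6+1 = 14.
Tuesday + 14 ≡ Tuesday — that's 1690's doomsday.
In February the doomsday date is Feb 28 (1690 is not a leap year).
Feb 14 is 14 days before Feb 28; 14 mod 7 = 0, so Tuesday − 0 = Tuesday.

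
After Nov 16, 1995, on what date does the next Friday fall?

Nov 16, 1995 is a Thursday.
From Thursday to the next Friday is 1 day.
Nov 16, 1995 + 1 = Nov 17, 1995.

November 17, 1995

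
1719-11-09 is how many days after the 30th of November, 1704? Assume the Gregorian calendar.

Nov 30, 1704 → Nov 30, 1705: 365 days.
Nov 30, 1705 → Nov 30, 1706: 365 days.
Nov 30, 1706 → Nov 30, 1707: 365 days.
Nov 30, 1707 → Nov 30, 1708: 366 days (Feb 29, 1708 is in that span).
Nov 30, 1708 → Nov 30, 1709: 365 days.
Nov 30, 1709 → Nov 30, 1710: 365 days.
Nov 30, 1710 → Nov 30, 1711: 365 days.
Nov 30, 1711 → Nov 30, 1712: 366 days (Feb 29, 1712 is in that span).
Nov 30, 1712 → Nov 30, 1713: 365 days.
Nov 30, 1713 → Nov 30, 1714: 365 days.
Nov 30, 1714 → Nov 30, 1715: 365 days.
Nov 30, 1715 → Nov 30, 1716: 366 days (Feb 29, 1716 is in that span).
Nov 30, 1716 → Nov 30, 1717: 365 days.
Nov 30, 1717 → Nov 30, 1718: 365 days.
Nov 30, 1718 → Dec 30, 1718: 30 days (November has 30).
Dec 30, 1718 → Jan 30, 1719: 31 days (December has 31).
Jan 30, 1719 → Feb 28, 1719: 29 days (January has 31).
Feb 28, 1719 → Mar 28, 1719: 28 days (February has 28).
Mar 28, 1719 → Apr 28, 1719: 31 days (March has 31).
Apr 28, 1719 → May 28, 1719: 30 days (April has 30).
May 28, 1719 → Jun 28, 1719: 31 days (May has 31).
Jun 28, 1719 → Jul 28, 1719: 30 days (June has 30).
Jul 28, 1719 → Aug 28, 1719: 31 days (July has 31).
Aug 28, 1719 → Sep 28, 1719: 31 days (August has 31).
Sep 28, 1719 → Oct 28, 1719: 30 days (September has 30).
Oct 28, 1719 → Nov 9, 1719: 12 days.
Total: 5457 days.

5457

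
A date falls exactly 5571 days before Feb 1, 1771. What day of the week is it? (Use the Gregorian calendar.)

Saturday

First find the weekday of Feb 1, 1771. Doomsday rule: the anchor day for the 1700s is Sunday. For year 71: 71÷12 = 5 r 11, and 11÷4 = 2, so 5+11+2 = 18.
Sunday + 18 ≡ Thursday — that's 1771's doomsday.
In February the doomsday date is Feb 28 (1771 is not a leap year).
Feb 1 is 27 days before Feb 28; 27 mod 7 = 6, so Thursday − 6 = Friday.
5571 mod 7 = 6, so 5571 days before a Friday is Friday − 6 = Saturday.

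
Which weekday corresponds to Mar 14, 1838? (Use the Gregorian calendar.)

Wednesday

Doomsday rule: the anchor day for the 1800s is Friday. For year 38: 38÷12 = 3 r 2, and 2÷4 = 0, so 3+2+0 = 5.
Friday + 5 ≡ Wednesday — that's 1838's doomsday.
In March the doomsday date is Mar 14.
Mar 14 is the doomsday itself: Wednesday.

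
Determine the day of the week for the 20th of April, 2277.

Doomsday rule: the anchor day for the 2200s is Friday. For year 77: 77÷12 = 6 r 5, and 5÷4 = 1, so 6+5+1 = 12.
Friday + 12 ≡ Wednesday — that's 2277's doomsday.
In April the doomsday date is Apr 4.
Apr 20 is 16 days after Apr 4; 16 mod 7 = 2, so Wednesday + 2 = Friday.

Friday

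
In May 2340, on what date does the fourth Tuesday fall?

May 28, 2340

May 1, 2340 is a Wednesday.
The first Tuesday is therefore May 7 (6 days later).
The fourth Tuesday is 7 + 3×7 = May 28.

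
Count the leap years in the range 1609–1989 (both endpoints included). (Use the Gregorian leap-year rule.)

Multiples of 4 in [1609,1989]: 95.
Of those, multiples of 100: 3 (not leap unless ÷400).
Multiples of 400: 0.
Leap years = 95 − 3 + 0 = 92.

92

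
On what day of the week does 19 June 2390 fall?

Tuesday

Doomsday rule: the anchor day for the 2300s is Wednesday. For year 90: 90÷12 = 7 r 6, and 6÷4 = 1, so 7+6+1 = 14.
Wednesday + 14 ≡ Wednesday — that's 2390's doomsday.
In June the doomsday date is Jun 6.
Jun 19 is 13 days after Jun 6; 13 mod 7 = 6, so Wednesday + 6 = Tuesday.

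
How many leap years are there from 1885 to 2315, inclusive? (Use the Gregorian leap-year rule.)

103

Multiples of 4 in [1885,2315]: 107.
Of those, multiples of 100: 5 (not leap unless ÷400).
Multiples of 400: 1.
Leap years = 107 − 5 + 1 = 103.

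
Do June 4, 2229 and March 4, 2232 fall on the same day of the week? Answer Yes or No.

No

From Jun 4, 2229 to Mar 4, 2232 is 1004 days.
1004 mod 7 = 3, so they are different weekdays.
(Jun 4, 2229 is a Thursday; Mar 4, 2232 is a Sunday.)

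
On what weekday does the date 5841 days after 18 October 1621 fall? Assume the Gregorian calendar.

Oct 18, 1621 is a Monday.
5841 mod 7 = 3, so 5841 days after a Monday is Monday + 3 = Thursday.

Thursday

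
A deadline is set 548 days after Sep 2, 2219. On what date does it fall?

+366 (one year; includes Feb 29, 2220) → Sep 2, 2220 (182 left).
Sep has 30 days: +29 → Oct 1, 2220 (153 left).
Oct has 31 days: +31 → Nov 1, 2220 (122 left).
Nov has 30 days: +30 → Dec 1, 2220 (92 left).
Dec has 31 days: +31 → Jan 1, 2221 (61 left).
Jan has 31 days: +31 → Feb 1, 2221 (30 left).
Feb has 28 days: +28 → Mar 1, 2221 (2 left).
+2 → Mar 3, 2221.

March 3, 2221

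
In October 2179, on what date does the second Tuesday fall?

October 12, 2179

October 1, 2179 is a Friday.
The first Tuesday is therefore October 5 (4 days later).
The second Tuesday is 5 + 1×7 = October 12.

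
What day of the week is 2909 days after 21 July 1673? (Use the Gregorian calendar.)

Jul 21, 1673 is a Friday.
2909 mod 7 = 4, so 2909 days after a Friday is Friday + 4 = Tuesday.

Tuesday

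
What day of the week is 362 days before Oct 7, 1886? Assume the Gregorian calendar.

Saturday

First find the weekday of Oct 7, 1886. Doomsday rule: the anchor day for the 1800s is Friday. For year 86: 86÷12 = 7 r 2, and 2÷4 = 0, so 7+2+0 = 9.
Friday + 9 ≡ Sunday — that's 1886's doomsday.
In October the doomsday date is Oct 10.
Oct 7 is 3 days before Oct 10; 3 mod 7 = 3, so Sunday − 3 = Thursday.
362 mod 7 = 5, so 362 days before a Thursday is Thursday − 5 = Saturday.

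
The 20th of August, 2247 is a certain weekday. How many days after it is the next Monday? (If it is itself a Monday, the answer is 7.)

Aug 20, 2247 is a Friday.
From Friday to the next Monday is 3 days.

3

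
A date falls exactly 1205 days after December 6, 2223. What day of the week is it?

Sunday

Dec 6, 2223 is a Saturday.
1205 mod 7 = 1, so 1205 days after a Saturday is Saturday + 1 = Sunday.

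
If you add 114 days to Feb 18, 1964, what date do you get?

Feb has 29 days: +12 → Mar 1, 1964 (102 left).
Mar has 31 days: +31 → Apr 1, 1964 (71 left).
Apr has 30 days: +30 → May 1, 1964 (41 left).
May has 31 days: +31 → Jun 1, 1964 (10 left).
+10 → Jun 11, 1964.

June 11, 1964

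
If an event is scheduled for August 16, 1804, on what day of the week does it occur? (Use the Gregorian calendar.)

Thursday

Doomsday rule: the anchor day for the 1800s is Friday. For year 04: 4÷12 = 0 r 4, and 4÷4 = 1, so 0+4+1 = 5.
Friday + 5 ≡ Wednesday — that's 1804's doomsday.
In August the doomsday date is Aug 8.
Aug 16 is 8 days after Aug 8; 8 mod 7 = 1, so Wednesday + 1 = Thursday.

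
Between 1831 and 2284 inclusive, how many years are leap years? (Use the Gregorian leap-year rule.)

Multiples of 4 in [1831,2284]: 114.
Of those, multiples of 100: 4 (not leap unless ÷400).
Multiples of 400: 1.
Leap years = 114 − 4 + 1 = 111.

111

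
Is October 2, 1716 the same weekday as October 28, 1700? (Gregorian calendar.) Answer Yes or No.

From Oct 28, 1700 to Oct 2, 1716 is 5818 days.
5818 mod 7 = 1, so they are different weekdays.
(Oct 28, 1700 is a Thursday; Oct 2, 1716 is a Friday.)

No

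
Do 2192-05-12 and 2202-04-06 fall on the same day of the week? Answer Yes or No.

From May 12, 2192 to Apr 6, 2202 is 3615 days.
3615 mod 7 = 3, so they are different weekdays.
(May 12, 2192 is a Saturday; Apr 6, 2202 is a Tuesday.)

No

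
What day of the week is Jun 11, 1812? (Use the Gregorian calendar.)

Doomsday rule: the anchor day for the 1800s is Friday. For year 12: 12÷12 = 1 r 0, and 0÷4 = 0, so 1+0+0 = 1.
Friday + 1 ≡ Saturday — that's 1812's doomsday.
In June the doomsday date is Jun 6.
Jun 11 is 5 days after Jun 6; 5 mod 7 = 5, so Saturday + 5 = Thursday.

Thursday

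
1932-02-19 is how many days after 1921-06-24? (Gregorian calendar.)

Jun 24, 1921 → Jun 24, 1922: 365 days.
Jun 24, 1922 → Jun 24, 1923: 365 days.
Jun 24, 1923 → Jun 24, 1924: 366 days (Feb 29, 1924 is in that span).
Jun 24, 1924 → Jun 24, 1925: 365 days.
Jun 24, 1925 → Jun 24, 1926: 365 days.
Jun 24, 1926 → Jun 24, 1927: 365 days.
Jun 24, 1927 → Jun 24, 1928: 366 days (Feb 29, 1928 is in that span).
Jun 24, 1928 → Jun 24, 1929: 365 days.
Jun 24, 1929 → Jun 24, 1930: 365 days.
Jun 24, 1930 → Jun 24, 1931: 365 days.
Jun 24, 1931 → Jul 24, 1931: 30 days (June has 30).
Jul 24, 1931 → Aug 24, 1931: 31 days (July has 31).
Aug 24, 1931 → Sep 24, 1931: 31 days (August has 31).
Sep 24, 1931 → Oct 24, 1931: 30 days (September has 30).
Oct 24, 1931 → Nov 24, 1931: 31 days (October has 31).
Nov 24, 1931 → Dec 24, 1931: 30 days (November has 30).
Dec 24, 1931 → Jan 24, 1932: 31 days (December has 31).
Jan 24, 1932 → Feb 19, 1932: 26 days.
Total: 3892 days.

3892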